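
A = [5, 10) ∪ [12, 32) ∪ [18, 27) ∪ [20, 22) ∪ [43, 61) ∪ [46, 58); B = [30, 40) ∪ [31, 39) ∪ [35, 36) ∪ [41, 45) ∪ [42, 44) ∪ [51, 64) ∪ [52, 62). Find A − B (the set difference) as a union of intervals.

[5, 10) ∪ [12, 30) ∪ [45, 51)

A, merged: [5, 10), [12, 32), [43, 61).
B, merged: [30, 40), [41, 45), [51, 64).
[5, 10) is untouched.
[12, 32) with B removed leaves [12, 30).
[43, 61) with B removed leaves [45, 51).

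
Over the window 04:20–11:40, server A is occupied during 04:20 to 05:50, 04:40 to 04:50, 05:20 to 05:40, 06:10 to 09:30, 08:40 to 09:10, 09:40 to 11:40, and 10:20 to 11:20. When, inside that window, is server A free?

05:50-06:10, 09:30-09:40

Covered (merged): 04:20-05:50, 06:10-09:30, 09:40-11:40.
Uncovered inside 04:20-11:40: 05:50-06:10, 09:30-09:40.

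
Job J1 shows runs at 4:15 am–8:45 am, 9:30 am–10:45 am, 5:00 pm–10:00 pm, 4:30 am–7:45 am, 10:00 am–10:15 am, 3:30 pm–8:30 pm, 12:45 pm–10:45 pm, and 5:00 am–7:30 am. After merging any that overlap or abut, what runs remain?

Sort by start: 4:15 am–8:45 am, 4:30 am–7:45 am, 5:00 am–7:30 am, 9:30 am–10:45 am, 10:00 am–10:15 am, 12:45 pm–10:45 pm, 3:30 pm–8:30 pm, 5:00 pm–10:00 pm.
4:30 am–7:45 am overlaps/touches 4:15 am–8:45 am → extend to 4:15 am–8:45 am.
5:00 am–7:30 am overlaps/touches 4:15 am–8:45 am → extend to 4:15 am–8:45 am.
9:30 am–10:45 am is disjoint → start new block.
10:00 am–10:15 am overlaps/touches 9:30 am–10:45 am → extend to 9:30 am–10:45 am.
12:45 pm–10:45 pm is disjoint → start new block.
3:30 pm–8:30 pm overlaps/touches 12:45 pm–10:45 pm → extend to 12:45 pm–10:45 pm.
5:00 pm–10:00 pm overlaps/touches 12:45 pm–10:45 pm → extend to 12:45 pm–10:45 pm.

4:15 am–8:45 am, 9:30 am–10:45 am, 12:45 pm–10:45 pm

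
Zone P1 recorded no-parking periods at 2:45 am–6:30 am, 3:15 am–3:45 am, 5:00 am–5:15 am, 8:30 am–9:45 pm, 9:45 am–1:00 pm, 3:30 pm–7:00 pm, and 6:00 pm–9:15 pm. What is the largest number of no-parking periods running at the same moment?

3

At 6:00 pm, 3 of the intervals are simultaneously active.
No point has more.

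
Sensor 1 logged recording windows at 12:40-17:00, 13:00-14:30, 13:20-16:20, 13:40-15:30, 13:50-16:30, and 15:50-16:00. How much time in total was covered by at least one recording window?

Merged: 12:40–17:00.
Length: 4 h 20 min.

4 h 20 min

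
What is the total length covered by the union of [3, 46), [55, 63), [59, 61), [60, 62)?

51

Merged: [3, 46), [55, 63).
Lengths: 43 + 8 = 51.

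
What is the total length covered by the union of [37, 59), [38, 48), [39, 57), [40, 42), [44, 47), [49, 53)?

22

Merged: [37, 59).
Length: 22.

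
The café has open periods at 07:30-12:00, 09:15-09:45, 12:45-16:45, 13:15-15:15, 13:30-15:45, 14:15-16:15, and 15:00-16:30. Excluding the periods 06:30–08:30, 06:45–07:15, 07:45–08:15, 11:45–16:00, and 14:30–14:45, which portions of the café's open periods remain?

First set merges to 07:30-12:00, 12:45-16:45.
Second set merges to 06:30-08:30, 11:45-16:00.
07:30-12:00 \ B = 08:30-11:45.
12:45-16:45 \ B = 16:00-16:45.

08:30-11:45, 16:00-16:45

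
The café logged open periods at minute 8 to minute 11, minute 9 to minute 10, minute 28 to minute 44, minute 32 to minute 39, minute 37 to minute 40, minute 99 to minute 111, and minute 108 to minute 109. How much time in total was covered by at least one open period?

31 minutes

Merged: minute 8 to minute 11, minute 28 to minute 44, minute 99 to minute 111.
Lengths: 3 minutes + 16 minutes + 12 minutes = 31 minutes.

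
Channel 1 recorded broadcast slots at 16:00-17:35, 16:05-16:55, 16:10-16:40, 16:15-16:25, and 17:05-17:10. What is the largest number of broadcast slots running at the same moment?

At 16:15, 4 of the intervals are simultaneously active.
No point has more.

4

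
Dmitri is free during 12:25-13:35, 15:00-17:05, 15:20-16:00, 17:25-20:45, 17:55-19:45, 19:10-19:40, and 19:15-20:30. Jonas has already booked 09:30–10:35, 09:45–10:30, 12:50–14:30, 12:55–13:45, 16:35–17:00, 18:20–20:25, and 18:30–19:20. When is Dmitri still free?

First set merges to 12:25–13:35, 15:00–17:05, 17:25–20:45.
Second set merges to 09:30–10:35, 12:50–14:30, 16:35–17:00, 18:20–20:25.
12:25–13:35 with B removed leaves 12:25–12:50.
15:00–17:05 with B removed leaves 15:00–16:35, 17:00–17:05.
17:25–20:45 with B removed leaves 17:25–18:20, 20:25–20:45.

12:25–12:50, 15:00–16:35, 17:00–17:05, 17:25–18:20, 20:25–20:45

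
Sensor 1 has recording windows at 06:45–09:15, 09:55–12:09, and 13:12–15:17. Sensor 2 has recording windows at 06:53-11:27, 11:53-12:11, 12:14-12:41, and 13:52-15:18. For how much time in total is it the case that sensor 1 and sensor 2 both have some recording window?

5 h 35 min

A ∩ B = 06:53-09:15, 09:55-11:27, 11:53-12:09, 13:52-15:17.
Total: 2 h 22 min + 1 h 32 min + 16 min + 1 h 25 min = 5 h 35 min.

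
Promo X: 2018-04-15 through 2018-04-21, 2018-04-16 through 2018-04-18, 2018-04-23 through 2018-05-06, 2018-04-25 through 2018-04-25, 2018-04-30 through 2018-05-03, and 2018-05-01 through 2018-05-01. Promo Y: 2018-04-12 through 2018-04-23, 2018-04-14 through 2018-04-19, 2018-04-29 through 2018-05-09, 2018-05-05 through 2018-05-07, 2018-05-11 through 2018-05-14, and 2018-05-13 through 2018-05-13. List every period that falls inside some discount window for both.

Merge the first list: 2018-04-15 through 2018-04-21, 2018-04-23 through 2018-05-06.
Merge the second list: 2018-04-12 through 2018-04-23, 2018-04-29 through 2018-05-09, 2018-05-11 through 2018-05-14.
2018-04-15 through 2018-04-21 meets the second set on 2018-04-15 through 2018-04-21.
2018-04-23 through 2018-05-06 meets the second set on 2018-04-23 through 2018-04-23, 2018-04-29 through 2018-05-06.

2018-04-15 through 2018-04-21, 2018-04-23 through 2018-04-23, 2018-04-29 through 2018-05-06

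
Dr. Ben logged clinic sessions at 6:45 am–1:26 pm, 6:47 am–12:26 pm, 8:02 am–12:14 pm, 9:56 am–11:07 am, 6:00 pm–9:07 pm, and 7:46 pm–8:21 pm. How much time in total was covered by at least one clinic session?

Merged: 6:45 am-1:26 pm, 6:00 pm-9:07 pm.
Lengths: 6 h 41 min + 3 h 7 min = 9 h 48 min.

9 h 48 min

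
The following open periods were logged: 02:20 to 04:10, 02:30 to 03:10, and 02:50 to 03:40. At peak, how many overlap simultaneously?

3

Walk the sorted start/end points keeping a running depth.
The depth first hits 3 at 02:50.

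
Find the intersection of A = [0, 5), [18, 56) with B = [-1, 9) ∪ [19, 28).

[0, 5) ∪ [19, 28)

[0, 5) meets the second set on [0, 5).
[18, 56) meets the second set on [19, 28).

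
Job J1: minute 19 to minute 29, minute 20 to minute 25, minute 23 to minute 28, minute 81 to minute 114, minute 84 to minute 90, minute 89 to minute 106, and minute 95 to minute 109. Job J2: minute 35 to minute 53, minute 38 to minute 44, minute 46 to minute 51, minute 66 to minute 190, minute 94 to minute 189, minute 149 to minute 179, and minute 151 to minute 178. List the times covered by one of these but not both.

Merge the first list: minute 19 to minute 29, minute 81 to minute 114.
Merge the second list: minute 35 to minute 53, minute 66 to minute 190.
Only in the first: minute 19 to minute 29.
Only in the second: minute 35 to minute 53, minute 66 to minute 81, minute 114 to minute 190.
Together these are the periods covered by exactly one.

minute 19 to minute 29, minute 35 to minute 53, minute 66 to minute 81, minute 114 to minute 190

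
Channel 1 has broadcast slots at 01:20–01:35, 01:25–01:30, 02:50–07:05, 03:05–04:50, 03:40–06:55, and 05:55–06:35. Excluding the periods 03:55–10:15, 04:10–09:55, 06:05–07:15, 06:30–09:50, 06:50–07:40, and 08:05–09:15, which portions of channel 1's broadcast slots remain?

Merge the first list: 01:20–01:35, 02:50–07:05.
Merge the second list: 03:55–10:15.
01:20–01:35 is untouched.
02:50–07:05 with B removed leaves 02:50–03:55.

01:20–01:35, 02:50–03:55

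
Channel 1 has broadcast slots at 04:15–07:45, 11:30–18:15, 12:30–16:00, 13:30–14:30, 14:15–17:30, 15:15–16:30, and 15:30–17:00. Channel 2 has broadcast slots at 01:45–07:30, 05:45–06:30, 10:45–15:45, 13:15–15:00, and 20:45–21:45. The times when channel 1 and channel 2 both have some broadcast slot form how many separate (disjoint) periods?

2

Merge the first list: 04:15–07:45, 11:30–18:15.
Merge the second list: 01:45–07:30, 10:45–15:45, 20:45–21:45.
A ∩ B = 04:15–07:30, 11:30–15:45.
That is 2 disjoint pieces.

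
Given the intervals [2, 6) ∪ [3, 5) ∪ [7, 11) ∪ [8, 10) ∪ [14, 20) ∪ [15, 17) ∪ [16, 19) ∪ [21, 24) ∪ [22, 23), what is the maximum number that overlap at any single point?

Sweep endpoints in order; track running count of active intervals.
Peak of 3 reached at 16.

3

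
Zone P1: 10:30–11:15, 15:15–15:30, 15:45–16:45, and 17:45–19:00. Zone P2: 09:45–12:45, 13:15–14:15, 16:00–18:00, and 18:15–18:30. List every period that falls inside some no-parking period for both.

10:30–11:15, 16:00–16:45, 17:45–18:00, 18:15–18:30

10:30–11:15 meets the second set on 10:30–11:15.
15:15–15:30: no overlap with the second set.
15:45–16:45 meets the second set on 16:00–16:45.
17:45–19:00 meets the second set on 17:45–18:00, 18:15–18:30.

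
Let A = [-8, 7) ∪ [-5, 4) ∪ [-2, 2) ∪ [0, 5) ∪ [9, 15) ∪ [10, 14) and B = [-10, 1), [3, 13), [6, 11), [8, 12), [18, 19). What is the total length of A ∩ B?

Merge the first list: [-8, 7), [9, 15).
Merge the second list: [-10, 1), [3, 13), [18, 19).
A ∩ B = [-8, 1), [3, 7), [9, 13).
Total: 9 + 4 + 4 = 17.

17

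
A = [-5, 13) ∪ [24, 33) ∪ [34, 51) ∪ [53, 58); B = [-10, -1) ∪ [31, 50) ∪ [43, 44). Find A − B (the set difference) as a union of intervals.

[-1, 13) ∪ [24, 31) ∪ [50, 51) ∪ [53, 58)

Merge the second list: [-10, -1), [31, 50).
[-5, 13) minus B → [-1, 13).
[24, 33) minus B → [24, 31).
[34, 51) minus B → [50, 51).
[53, 58): no B overlap → unchanged.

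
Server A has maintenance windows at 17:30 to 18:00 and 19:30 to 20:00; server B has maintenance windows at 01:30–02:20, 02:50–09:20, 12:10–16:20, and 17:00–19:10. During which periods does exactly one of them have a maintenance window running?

A \ B = 19:30–20:00.
B \ A = 01:30–02:20, 02:50–09:20, 12:10–16:20, 17:00–17:30, 18:00–19:10.
Union of the two gives the symmetric difference.

01:30–02:20, 02:50–09:20, 12:10–16:20, 17:00–17:30, 18:00–19:10, 19:30–20:00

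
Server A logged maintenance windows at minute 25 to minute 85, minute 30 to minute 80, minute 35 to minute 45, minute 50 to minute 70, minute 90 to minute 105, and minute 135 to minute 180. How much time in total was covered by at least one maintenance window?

Merged: minute 25 to minute 85, minute 90 to minute 105, minute 135 to minute 180.
Lengths: 60 minutes + 15 minutes + 45 minutes = 120 minutes.

120 minutes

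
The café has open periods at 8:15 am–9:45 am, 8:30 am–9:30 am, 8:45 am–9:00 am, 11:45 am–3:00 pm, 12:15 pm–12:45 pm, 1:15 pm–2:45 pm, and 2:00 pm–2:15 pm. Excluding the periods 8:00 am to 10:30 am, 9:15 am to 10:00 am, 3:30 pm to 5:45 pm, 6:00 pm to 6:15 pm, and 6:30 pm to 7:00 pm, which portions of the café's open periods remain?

11:45 am-3:00 pm

A, merged: 8:15 am-9:45 am, 11:45 am-3:00 pm.
B, merged: 8:00 am-10:30 am, 3:30 pm-5:45 pm, 6:00 pm-6:15 pm, 6:30 pm-7:00 pm.
8:15 am-9:45 am lies entirely inside B → drops out.
11:45 am-3:00 pm is untouched.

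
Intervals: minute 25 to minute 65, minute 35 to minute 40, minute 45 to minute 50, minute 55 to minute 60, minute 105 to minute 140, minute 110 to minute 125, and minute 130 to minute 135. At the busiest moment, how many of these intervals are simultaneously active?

At minute 35, 2 of the intervals are simultaneously active.
No point has more.

2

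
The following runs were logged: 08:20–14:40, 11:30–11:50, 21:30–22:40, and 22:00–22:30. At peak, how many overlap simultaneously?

2

Walk the sorted start/end points keeping a running depth.
The depth first hits 2 at 11:30.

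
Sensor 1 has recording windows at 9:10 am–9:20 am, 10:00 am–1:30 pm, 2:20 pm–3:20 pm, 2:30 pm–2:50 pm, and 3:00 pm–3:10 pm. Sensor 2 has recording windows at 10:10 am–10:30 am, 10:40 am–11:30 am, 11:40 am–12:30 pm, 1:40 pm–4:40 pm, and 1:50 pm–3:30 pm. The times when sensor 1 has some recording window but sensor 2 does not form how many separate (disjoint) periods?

A, merged: 9:10 am-9:20 am, 10:00 am-1:30 pm, 2:20 pm-3:20 pm.
B, merged: 10:10 am-10:30 am, 10:40 am-11:30 am, 11:40 am-12:30 pm, 1:40 pm-4:40 pm.
A \ B = 9:10 am-9:20 am, 10:00 am-10:10 am, 10:30 am-10:40 am, 11:30 am-11:40 am, 12:30 pm-1:30 pm.
That is 5 disjoint pieces.

5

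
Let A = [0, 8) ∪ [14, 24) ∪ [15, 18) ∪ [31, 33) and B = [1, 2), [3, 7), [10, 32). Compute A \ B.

A, merged: [0, 8), [14, 24), [31, 33).
[0, 8) with B removed leaves [0, 1), [2, 3), [7, 8).
[14, 24) lies entirely inside B → drops out.
[31, 33) with B removed leaves [32, 33).

[0, 1) ∪ [2, 3) ∪ [7, 8) ∪ [32, 33)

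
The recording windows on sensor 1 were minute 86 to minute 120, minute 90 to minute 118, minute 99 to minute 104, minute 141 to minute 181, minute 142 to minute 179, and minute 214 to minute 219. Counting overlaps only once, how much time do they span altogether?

Merged: minute 86 to minute 120, minute 141 to minute 181, minute 214 to minute 219.
Lengths: 34 minutes + 40 minutes + 5 minutes = 79 minutes.

79 minutes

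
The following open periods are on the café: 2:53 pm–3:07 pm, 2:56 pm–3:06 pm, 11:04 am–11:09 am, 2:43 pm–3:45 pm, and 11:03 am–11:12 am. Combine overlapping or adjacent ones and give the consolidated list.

11:03 am–11:12 am, 2:43 pm–3:45 pm

Sort by start: 11:03 am–11:12 am, 11:04 am–11:09 am, 2:43 pm–3:45 pm, 2:53 pm–3:07 pm, 2:56 pm–3:06 pm.
11:04 am–11:09 am overlaps/touches 11:03 am–11:12 am → extend to 11:03 am–11:12 am.
2:43 pm–3:45 pm is disjoint → start new block.
2:53 pm–3:07 pm overlaps/touches 2:43 pm–3:45 pm → extend to 2:43 pm–3:45 pm.
2:56 pm–3:06 pm overlaps/touches 2:43 pm–3:45 pm → extend to 2:43 pm–3:45 pm.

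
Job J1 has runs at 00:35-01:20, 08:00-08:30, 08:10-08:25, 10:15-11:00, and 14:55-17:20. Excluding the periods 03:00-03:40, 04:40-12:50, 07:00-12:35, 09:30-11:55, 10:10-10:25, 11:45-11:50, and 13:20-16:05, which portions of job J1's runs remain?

First set merges to 00:35-01:20, 08:00-08:30, 10:15-11:00, 14:55-17:20.
Second set merges to 03:00-03:40, 04:40-12:50, 13:20-16:05.
00:35-01:20 is untouched.
08:00-08:30 lies entirely inside B → drops out.
10:15-11:00 lies entirely inside B → drops out.
14:55-17:20 with B removed leaves 16:05-17:20.

00:35-01:20, 16:05-17:20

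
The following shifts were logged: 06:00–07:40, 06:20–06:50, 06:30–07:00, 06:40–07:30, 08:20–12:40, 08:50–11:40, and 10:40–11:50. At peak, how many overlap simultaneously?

Sweep endpoints in order; track running count of active intervals.
Peak of 4 reached at 06:40.

4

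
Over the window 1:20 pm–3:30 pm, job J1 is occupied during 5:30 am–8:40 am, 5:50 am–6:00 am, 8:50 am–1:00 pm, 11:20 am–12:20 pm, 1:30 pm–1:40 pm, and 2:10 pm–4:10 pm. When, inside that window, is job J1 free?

1:20 pm-1:30 pm, 1:40 pm-2:10 pm

Covered (merged): 5:30 am-8:40 am, 8:50 am-1:00 pm, 1:30 pm-1:40 pm, 2:10 pm-4:10 pm.
Gaps within 1:20 pm-3:30 pm: 1:20 pm-1:30 pm, 1:40 pm-2:10 pm.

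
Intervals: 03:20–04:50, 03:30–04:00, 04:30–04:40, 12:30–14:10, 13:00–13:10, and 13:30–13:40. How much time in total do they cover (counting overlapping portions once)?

Merged: 03:20–04:50, 12:30–14:10.
Lengths: 1 h 30 min + 1 h 40 min = 3 h 10 min.

3 h 10 min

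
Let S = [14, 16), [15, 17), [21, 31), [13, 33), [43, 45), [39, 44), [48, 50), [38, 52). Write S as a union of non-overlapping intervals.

[13, 33) ∪ [38, 52)

Sort by start: [13, 33), [14, 16), [15, 17), [21, 31), [38, 52), [39, 44), [43, 45), [48, 50).
[14, 16) overlaps/touches [13, 33) → extend to [13, 33).
[15, 17) overlaps/touches [13, 33) → extend to [13, 33).
[21, 31) overlaps/touches [13, 33) → extend to [13, 33).
[38, 52) is disjoint → start new block.
[39, 44) overlaps/touches [38, 52) → extend to [38, 52).
[43, 45) overlaps/touches [38, 52) → extend to [38, 52).
[48, 50) overlaps/touches [38, 52) → extend to [38, 52).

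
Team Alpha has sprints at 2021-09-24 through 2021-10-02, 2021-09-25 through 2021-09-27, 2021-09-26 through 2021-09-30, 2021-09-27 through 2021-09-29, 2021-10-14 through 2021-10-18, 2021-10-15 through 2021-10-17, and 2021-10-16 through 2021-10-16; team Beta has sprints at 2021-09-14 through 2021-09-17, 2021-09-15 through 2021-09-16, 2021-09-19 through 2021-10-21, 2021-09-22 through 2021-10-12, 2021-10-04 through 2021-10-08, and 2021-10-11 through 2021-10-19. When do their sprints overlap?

2021-09-24 through 2021-10-02, 2021-10-14 through 2021-10-18

A, merged: 2021-09-24 through 2021-10-02, 2021-10-14 through 2021-10-18.
B, merged: 2021-09-14 through 2021-09-17, 2021-09-19 through 2021-10-21.
2021-09-24 through 2021-10-02 overlaps B on 2021-09-24 through 2021-10-02.
2021-10-14 through 2021-10-18 overlaps B on 2021-10-14 through 2021-10-18.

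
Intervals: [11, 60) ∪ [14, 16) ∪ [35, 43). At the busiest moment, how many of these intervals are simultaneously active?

2

At 14, 2 of the intervals are simultaneously active.
No point has more.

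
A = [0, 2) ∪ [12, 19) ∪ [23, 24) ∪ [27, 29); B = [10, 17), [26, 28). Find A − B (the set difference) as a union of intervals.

[0, 2) is untouched.
[12, 19) with B removed leaves [17, 19).
[23, 24) is untouched.
[27, 29) with B removed leaves [28, 29).

[0, 2) ∪ [17, 19) ∪ [23, 24) ∪ [28, 29)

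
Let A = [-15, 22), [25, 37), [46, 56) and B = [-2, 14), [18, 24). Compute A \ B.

[-15, 22) \ B = [-15, -2), [14, 18).
[25, 37): nothing removed.
[46, 56): nothing removed.

[-15, -2) ∪ [14, 18) ∪ [25, 37) ∪ [46, 56)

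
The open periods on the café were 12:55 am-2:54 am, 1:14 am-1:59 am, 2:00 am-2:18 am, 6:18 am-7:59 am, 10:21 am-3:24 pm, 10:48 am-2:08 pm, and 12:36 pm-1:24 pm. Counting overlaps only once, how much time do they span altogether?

Merged: 12:55 am-2:54 am, 6:18 am-7:59 am, 10:21 am-3:24 pm.
Lengths: 1 h 59 min + 1 h 41 min + 5 h 3 min = 8 h 43 min.

8 h 43 min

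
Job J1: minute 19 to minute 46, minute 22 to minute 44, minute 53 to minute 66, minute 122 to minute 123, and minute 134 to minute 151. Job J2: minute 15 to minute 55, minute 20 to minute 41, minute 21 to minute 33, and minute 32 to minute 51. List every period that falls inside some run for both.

First set merges to minute 19 to minute 46, minute 53 to minute 66, minute 122 to minute 123, minute 134 to minute 151.
Second set merges to minute 15 to minute 55.
minute 19 to minute 46 overlaps B on minute 19 to minute 46.
minute 53 to minute 66 overlaps B on minute 53 to minute 55.
minute 122 to minute 123 falls entirely outside B.
minute 134 to minute 151 falls entirely outside B.

minute 19 to minute 46, minute 53 to minute 55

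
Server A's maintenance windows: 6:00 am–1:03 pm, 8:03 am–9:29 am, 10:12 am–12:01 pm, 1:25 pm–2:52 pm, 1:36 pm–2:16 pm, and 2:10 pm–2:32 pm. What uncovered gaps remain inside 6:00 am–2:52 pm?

After merging, the occupied span is 6:00 am–1:03 pm, 1:25 pm–2:52 pm.
Complement within 6:00 am–2:52 pm: 1:03 pm–1:25 pm.

1:03 pm–1:25 pm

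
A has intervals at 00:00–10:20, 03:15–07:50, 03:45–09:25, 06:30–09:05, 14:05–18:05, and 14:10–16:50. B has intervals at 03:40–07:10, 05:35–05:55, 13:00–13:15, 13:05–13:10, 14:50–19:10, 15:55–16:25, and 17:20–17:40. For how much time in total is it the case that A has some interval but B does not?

Merge the first list: 00:00-10:20, 14:05-18:05.
Merge the second list: 03:40-07:10, 13:00-13:15, 14:50-19:10.
A \ B = 00:00-03:40, 07:10-10:20, 14:05-14:50.
Total: 3 h 40 min + 3 h 10 min + 45 min = 7 h 35 min.

7 h 35 min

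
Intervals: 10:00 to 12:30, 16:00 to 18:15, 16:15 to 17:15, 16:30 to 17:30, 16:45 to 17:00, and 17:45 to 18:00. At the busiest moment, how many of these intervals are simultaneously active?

Sweep endpoints in order; track running count of active intervals.
Peak of 4 reached at 16:45.

4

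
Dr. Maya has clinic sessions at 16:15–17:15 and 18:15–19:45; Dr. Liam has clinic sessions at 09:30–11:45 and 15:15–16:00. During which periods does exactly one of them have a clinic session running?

09:30–11:45, 15:15–16:00, 16:15–17:15, 18:15–19:45

Only in the first: 16:15–17:15, 18:15–19:45.
Only in the second: 09:30–11:45, 15:15–16:00.
Together these are the periods covered by exactly one.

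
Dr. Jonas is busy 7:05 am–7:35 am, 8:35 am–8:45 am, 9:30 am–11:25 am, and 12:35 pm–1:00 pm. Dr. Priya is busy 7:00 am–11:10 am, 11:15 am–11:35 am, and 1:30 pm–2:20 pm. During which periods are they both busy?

7:05 am–7:35 am overlaps B on 7:05 am–7:35 am.
8:35 am–8:45 am overlaps B on 8:35 am–8:45 am.
9:30 am–11:25 am overlaps B on 9:30 am–11:10 am, 11:15 am–11:25 am.
12:35 pm–1:00 pm falls entirely outside B.

7:05 am–7:35 am, 8:35 am–8:45 am, 9:30 am–11:10 am, 11:15 am–11:25 am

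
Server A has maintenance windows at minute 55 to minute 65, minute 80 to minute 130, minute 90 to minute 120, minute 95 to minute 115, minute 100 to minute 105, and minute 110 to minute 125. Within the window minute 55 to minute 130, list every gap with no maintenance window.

minute 65 to minute 80

The merged coverage is minute 55 to minute 65, minute 80 to minute 130.
Gaps within minute 55 to minute 130: minute 65 to minute 80.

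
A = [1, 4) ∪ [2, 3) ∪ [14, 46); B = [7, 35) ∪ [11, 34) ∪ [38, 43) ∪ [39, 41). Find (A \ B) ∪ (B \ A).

[1, 4) ∪ [7, 14) ∪ [35, 38) ∪ [43, 46)

Merge the first list: [1, 4), [14, 46).
Merge the second list: [7, 35), [38, 43).
A \ B = [1, 4), [35, 38), [43, 46).
B \ A = [7, 14).
Union of the two gives the symmetric difference.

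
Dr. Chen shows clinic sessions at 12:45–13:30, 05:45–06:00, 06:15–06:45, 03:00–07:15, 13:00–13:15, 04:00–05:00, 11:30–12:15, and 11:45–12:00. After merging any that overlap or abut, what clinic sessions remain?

Sort by start: 03:00-07:15, 04:00-05:00, 05:45-06:00, 06:15-06:45, 11:30-12:15, 11:45-12:00, 12:45-13:30, 13:00-13:15.
04:00-05:00 overlaps/touches 03:00-07:15 → extend to 03:00-07:15.
05:45-06:00 overlaps/touches 03:00-07:15 → extend to 03:00-07:15.
06:15-06:45 overlaps/touches 03:00-07:15 → extend to 03:00-07:15.
11:30-12:15 is disjoint → start new block.
11:45-12:00 overlaps/touches 11:30-12:15 → extend to 11:30-12:15.
12:45-13:30 is disjoint → start new block.
13:00-13:15 overlaps/touches 12:45-13:30 → extend to 12:45-13:30.

03:00-07:15, 11:30-12:15, 12:45-13:30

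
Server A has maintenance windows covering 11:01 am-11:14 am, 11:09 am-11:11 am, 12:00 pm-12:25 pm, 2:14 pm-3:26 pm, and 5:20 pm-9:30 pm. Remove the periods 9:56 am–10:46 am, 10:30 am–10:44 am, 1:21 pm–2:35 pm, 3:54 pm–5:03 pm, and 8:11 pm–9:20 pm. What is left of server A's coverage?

11:01 am–11:14 am, 12:00 pm–12:25 pm, 2:35 pm–3:26 pm, 5:20 pm–8:11 pm, 9:20 pm–9:30 pm

Merge the first list: 11:01 am–11:14 am, 12:00 pm–12:25 pm, 2:14 pm–3:26 pm, 5:20 pm–9:30 pm.
Merge the second list: 9:56 am–10:46 am, 1:21 pm–2:35 pm, 3:54 pm–5:03 pm, 8:11 pm–9:20 pm.
11:01 am–11:14 am: no B overlap → unchanged.
12:00 pm–12:25 pm: no B overlap → unchanged.
2:14 pm–3:26 pm minus B → 2:35 pm–3:26 pm.
5:20 pm–9:30 pm minus B → 5:20 pm–8:11 pm, 9:20 pm–9:30 pm.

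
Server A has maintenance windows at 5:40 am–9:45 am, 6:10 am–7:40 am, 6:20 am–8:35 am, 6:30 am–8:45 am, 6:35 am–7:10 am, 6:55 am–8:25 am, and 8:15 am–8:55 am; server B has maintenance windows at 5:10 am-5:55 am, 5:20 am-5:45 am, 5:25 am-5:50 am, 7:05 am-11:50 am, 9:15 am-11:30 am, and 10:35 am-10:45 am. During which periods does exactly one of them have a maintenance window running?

First set merges to 5:40 am–9:45 am.
Second set merges to 5:10 am–5:55 am, 7:05 am–11:50 am.
A \ B = 5:55 am–7:05 am.
B \ A = 5:10 am–5:40 am, 9:45 am–11:50 am.
Union of the two gives the symmetric difference.

5:10 am–5:40 am, 5:55 am–7:05 am, 9:45 am–11:50 am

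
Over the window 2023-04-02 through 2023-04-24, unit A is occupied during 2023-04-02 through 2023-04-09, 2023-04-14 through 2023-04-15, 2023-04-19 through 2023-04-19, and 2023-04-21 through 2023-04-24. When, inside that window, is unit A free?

The merged coverage is 2023-04-02 through 2023-04-09, 2023-04-14 through 2023-04-15, 2023-04-19 through 2023-04-19, 2023-04-21 through 2023-04-24.
Uncovered inside 2023-04-02 through 2023-04-24: 2023-04-10 through 2023-04-13, 2023-04-16 through 2023-04-18, 2023-04-20 through 2023-04-20.

2023-04-10 through 2023-04-13, 2023-04-16 through 2023-04-18, 2023-04-20 through 2023-04-20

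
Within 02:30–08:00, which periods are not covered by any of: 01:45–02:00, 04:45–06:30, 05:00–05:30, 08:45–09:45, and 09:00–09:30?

02:30–04:45, 06:30–08:00

After merging, the occupied span is 01:45–02:00, 04:45–06:30, 08:45–09:45.
Complement within 02:30–08:00: 02:30–04:45, 06:30–08:00.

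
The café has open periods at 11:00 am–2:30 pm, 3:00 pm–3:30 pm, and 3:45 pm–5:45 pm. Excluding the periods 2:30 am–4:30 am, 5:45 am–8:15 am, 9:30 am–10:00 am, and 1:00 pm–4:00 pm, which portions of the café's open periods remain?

11:00 am–1:00 pm, 4:00 pm–5:45 pm

11:00 am–2:30 pm \ B = 11:00 am–1:00 pm.
3:00 pm–3:30 pm: entirely removed.
3:45 pm–5:45 pm \ B = 4:00 pm–5:45 pm.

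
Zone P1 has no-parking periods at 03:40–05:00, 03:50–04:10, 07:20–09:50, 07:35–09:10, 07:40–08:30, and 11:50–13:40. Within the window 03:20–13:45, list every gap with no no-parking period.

03:20–03:40, 05:00–07:20, 09:50–11:50, 13:40–13:45

After merging, the occupied span is 03:40–05:00, 07:20–09:50, 11:50–13:40.
Complement within 03:20–13:45: 03:20–03:40, 05:00–07:20, 09:50–11:50, 13:40–13:45.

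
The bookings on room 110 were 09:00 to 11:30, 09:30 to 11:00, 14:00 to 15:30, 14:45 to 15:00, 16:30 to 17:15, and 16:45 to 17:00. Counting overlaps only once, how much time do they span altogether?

Merged: 09:00–11:30, 14:00–15:30, 16:30–17:15.
Lengths: 2 h 30 min + 1 h 30 min + 45 min = 4 h 45 min.

4 h 45 min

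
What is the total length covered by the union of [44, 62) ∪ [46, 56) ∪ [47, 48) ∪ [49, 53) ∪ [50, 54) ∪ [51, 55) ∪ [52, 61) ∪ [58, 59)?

Merged: [44, 62).
Length: 18.

18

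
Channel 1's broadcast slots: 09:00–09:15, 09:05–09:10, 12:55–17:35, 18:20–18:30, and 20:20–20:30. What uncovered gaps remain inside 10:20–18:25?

The merged coverage is 09:00-09:15, 12:55-17:35, 18:20-18:30, 20:20-20:30.
Uncovered inside 10:20-18:25: 10:20-12:55, 17:35-18:20.

10:20-12:55, 17:35-18:20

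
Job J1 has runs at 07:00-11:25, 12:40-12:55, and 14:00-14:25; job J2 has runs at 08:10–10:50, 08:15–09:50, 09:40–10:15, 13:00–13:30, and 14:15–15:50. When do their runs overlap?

08:10-10:50, 14:15-14:25

B, merged: 08:10-10:50, 13:00-13:30, 14:15-15:50.
07:00-11:25 ∩ B → 08:10-10:50.
12:40-12:55 meets no B interval.
14:00-14:25 ∩ B → 14:15-14:25.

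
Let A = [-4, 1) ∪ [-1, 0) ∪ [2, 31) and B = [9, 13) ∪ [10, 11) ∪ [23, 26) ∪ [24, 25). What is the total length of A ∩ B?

Merge the first list: [-4, 1), [2, 31).
Merge the second list: [9, 13), [23, 26).
A ∩ B = [9, 13), [23, 26).
Total: 4 + 3 = 7.

7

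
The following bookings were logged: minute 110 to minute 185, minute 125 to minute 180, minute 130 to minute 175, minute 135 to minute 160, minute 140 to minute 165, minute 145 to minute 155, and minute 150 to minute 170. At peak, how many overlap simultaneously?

At minute 150, 7 of the intervals are simultaneously active.
No point has more.

7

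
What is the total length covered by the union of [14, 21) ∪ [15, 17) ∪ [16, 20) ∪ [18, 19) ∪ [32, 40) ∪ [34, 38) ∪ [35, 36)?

15

Merged: [14, 21), [32, 40).
Lengths: 7 + 8 = 15.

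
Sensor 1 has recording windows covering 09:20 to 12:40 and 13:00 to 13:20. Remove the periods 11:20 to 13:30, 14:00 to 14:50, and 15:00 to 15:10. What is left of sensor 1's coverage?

09:20–11:20

09:20–12:40 with B removed leaves 09:20–11:20.
13:00–13:20 lies entirely inside B → drops out.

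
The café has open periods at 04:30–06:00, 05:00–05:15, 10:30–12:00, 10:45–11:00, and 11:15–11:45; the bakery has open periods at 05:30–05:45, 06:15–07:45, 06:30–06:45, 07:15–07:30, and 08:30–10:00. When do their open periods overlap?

First set merges to 04:30-06:00, 10:30-12:00.
Second set merges to 05:30-05:45, 06:15-07:45, 08:30-10:00.
04:30-06:00 meets the second set on 05:30-05:45.
10:30-12:00: no overlap with the second set.

05:30-05:45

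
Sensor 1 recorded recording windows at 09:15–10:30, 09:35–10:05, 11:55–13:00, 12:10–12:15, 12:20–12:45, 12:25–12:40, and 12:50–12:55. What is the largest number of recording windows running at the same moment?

At 12:25, 3 of the intervals are simultaneously active.
No point has more.

3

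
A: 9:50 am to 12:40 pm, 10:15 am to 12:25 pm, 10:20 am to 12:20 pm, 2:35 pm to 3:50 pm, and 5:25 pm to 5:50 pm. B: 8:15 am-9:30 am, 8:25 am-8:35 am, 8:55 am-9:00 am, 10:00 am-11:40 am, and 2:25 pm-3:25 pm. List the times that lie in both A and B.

10:00 am–11:40 am, 2:35 pm–3:25 pm

Merge the first list: 9:50 am–12:40 pm, 2:35 pm–3:50 pm, 5:25 pm–5:50 pm.
Merge the second list: 8:15 am–9:30 am, 10:00 am–11:40 am, 2:25 pm–3:25 pm.
9:50 am–12:40 pm overlaps B on 10:00 am–11:40 am.
2:35 pm–3:50 pm overlaps B on 2:35 pm–3:25 pm.
5:25 pm–5:50 pm falls entirely outside B.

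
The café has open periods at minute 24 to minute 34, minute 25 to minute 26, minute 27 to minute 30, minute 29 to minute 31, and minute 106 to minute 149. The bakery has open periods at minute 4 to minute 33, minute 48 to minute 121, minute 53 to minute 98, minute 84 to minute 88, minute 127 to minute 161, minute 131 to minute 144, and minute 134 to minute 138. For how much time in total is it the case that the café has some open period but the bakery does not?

A, merged: minute 24 to minute 34, minute 106 to minute 149.
B, merged: minute 4 to minute 33, minute 48 to minute 121, minute 127 to minute 161.
A \ B = minute 33 to minute 34, minute 121 to minute 127.
Total: 1 minute + 6 minutes = 7 minutes.

7 minutes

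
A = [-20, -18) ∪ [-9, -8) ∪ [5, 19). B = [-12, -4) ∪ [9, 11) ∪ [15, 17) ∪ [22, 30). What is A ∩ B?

[-9, -8) ∪ [9, 11) ∪ [15, 17)

[-20, -18) falls entirely outside B.
[-9, -8) overlaps B on [-9, -8).
[5, 19) overlaps B on [9, 11), [15, 17).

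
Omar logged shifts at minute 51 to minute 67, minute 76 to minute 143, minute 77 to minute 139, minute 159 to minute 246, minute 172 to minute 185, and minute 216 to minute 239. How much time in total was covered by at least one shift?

Merged: minute 51 to minute 67, minute 76 to minute 143, minute 159 to minute 246.
Lengths: 16 minutes + 67 minutes + 87 minutes = 170 minutes.

170 minutes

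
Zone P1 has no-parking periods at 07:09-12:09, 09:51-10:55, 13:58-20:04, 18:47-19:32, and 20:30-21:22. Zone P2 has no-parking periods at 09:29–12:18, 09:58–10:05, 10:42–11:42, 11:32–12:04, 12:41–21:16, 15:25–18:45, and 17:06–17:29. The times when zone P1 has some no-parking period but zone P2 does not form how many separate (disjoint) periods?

2

A, merged: 07:09–12:09, 13:58–20:04, 20:30–21:22.
B, merged: 09:29–12:18, 12:41–21:16.
A \ B = 07:09–09:29, 21:16–21:22.
That is 2 disjoint pieces.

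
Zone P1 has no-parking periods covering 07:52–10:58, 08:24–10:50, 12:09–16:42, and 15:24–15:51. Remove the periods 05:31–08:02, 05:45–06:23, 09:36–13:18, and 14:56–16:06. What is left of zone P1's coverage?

Merge the first list: 07:52–10:58, 12:09–16:42.
Merge the second list: 05:31–08:02, 09:36–13:18, 14:56–16:06.
07:52–10:58 \ B = 08:02–09:36.
12:09–16:42 \ B = 13:18–14:56, 16:06–16:42.

08:02–09:36, 13:18–14:56, 16:06–16:42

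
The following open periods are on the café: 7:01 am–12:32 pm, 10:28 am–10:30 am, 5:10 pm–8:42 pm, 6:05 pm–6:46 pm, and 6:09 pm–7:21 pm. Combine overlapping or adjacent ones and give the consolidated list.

10:28 am-10:30 am overlaps/touches 7:01 am-12:32 pm → extend to 7:01 am-12:32 pm.
5:10 pm-8:42 pm is disjoint → start new block.
6:05 pm-6:46 pm overlaps/touches 5:10 pm-8:42 pm → extend to 5:10 pm-8:42 pm.
6:09 pm-7:21 pm overlaps/touches 5:10 pm-8:42 pm → extend to 5:10 pm-8:42 pm.

7:01 am-12:32 pm, 5:10 pm-8:42 pm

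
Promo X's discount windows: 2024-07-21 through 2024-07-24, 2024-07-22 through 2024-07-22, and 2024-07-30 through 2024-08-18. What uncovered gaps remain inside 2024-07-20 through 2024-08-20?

2024-07-20 through 2024-07-20, 2024-07-25 through 2024-07-29, 2024-08-19 through 2024-08-20

Covered (merged): 2024-07-21 through 2024-07-24, 2024-07-30 through 2024-08-18.
Complement within 2024-07-20 through 2024-08-20: 2024-07-20 through 2024-07-20, 2024-07-25 through 2024-07-29, 2024-08-19 through 2024-08-20.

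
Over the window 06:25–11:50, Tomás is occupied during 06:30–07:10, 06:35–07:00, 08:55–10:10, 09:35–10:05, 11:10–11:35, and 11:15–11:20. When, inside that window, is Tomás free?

06:25–06:30, 07:10–08:55, 10:10–11:10, 11:35–11:50

After merging, the occupied span is 06:30–07:10, 08:55–10:10, 11:10–11:35.
Complement within 06:25–11:50: 06:25–06:30, 07:10–08:55, 10:10–11:10, 11:35–11:50.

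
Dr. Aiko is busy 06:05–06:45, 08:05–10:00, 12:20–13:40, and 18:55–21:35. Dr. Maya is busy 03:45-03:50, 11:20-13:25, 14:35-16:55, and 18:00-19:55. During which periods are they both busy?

12:20-13:25, 18:55-19:55

06:05-06:45 falls entirely outside B.
08:05-10:00 falls entirely outside B.
12:20-13:40 overlaps B on 12:20-13:25.
18:55-21:35 overlaps B on 18:55-19:55.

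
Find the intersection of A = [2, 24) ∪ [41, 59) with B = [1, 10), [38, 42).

[2, 10) ∪ [41, 42)

[2, 24) meets the second set on [2, 10).
[41, 59) meets the second set on [41, 42).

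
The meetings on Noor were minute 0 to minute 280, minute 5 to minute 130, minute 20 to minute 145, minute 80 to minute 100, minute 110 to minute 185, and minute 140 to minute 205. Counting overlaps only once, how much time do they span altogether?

280 minutes

Merged: minute 0 to minute 280.
Length: 280 minutes.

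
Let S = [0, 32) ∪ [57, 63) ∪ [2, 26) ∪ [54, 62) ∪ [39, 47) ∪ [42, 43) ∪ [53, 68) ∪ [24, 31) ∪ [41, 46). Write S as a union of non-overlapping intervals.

[0, 32) ∪ [39, 47) ∪ [53, 68)

Sort by start: [0, 32), [2, 26), [24, 31), [39, 47), [41, 46), [42, 43), [53, 68), [54, 62), [57, 63).
[2, 26) overlaps/touches [0, 32) → extend to [0, 32).
[24, 31) overlaps/touches [0, 32) → extend to [0, 32).
[39, 47) is disjoint → start new block.
[41, 46) overlaps/touches [39, 47) → extend to [39, 47).
[42, 43) overlaps/touches [39, 47) → extend to [39, 47).
[53, 68) is disjoint → start new block.
[54, 62) overlaps/touches [53, 68) → extend to [53, 68).
[57, 63) overlaps/touches [53, 68) → extend to [53, 68).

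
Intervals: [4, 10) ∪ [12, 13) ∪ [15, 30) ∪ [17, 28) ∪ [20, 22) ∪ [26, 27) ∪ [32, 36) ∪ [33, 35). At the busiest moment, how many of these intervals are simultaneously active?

Sweep endpoints in order; track running count of active intervals.
Peak of 3 reached at 20.

3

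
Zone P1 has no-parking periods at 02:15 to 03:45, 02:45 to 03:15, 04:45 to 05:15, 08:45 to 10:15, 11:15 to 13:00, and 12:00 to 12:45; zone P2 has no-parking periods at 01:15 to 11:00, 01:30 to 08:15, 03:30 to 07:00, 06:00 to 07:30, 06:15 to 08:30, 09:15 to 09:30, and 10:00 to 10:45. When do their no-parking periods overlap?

A, merged: 02:15–03:45, 04:45–05:15, 08:45–10:15, 11:15–13:00.
B, merged: 01:15–11:00.
02:15–03:45 overlaps B on 02:15–03:45.
04:45–05:15 overlaps B on 04:45–05:15.
08:45–10:15 overlaps B on 08:45–10:15.
11:15–13:00 falls entirely outside B.

02:15–03:45, 04:45–05:15, 08:45–10:15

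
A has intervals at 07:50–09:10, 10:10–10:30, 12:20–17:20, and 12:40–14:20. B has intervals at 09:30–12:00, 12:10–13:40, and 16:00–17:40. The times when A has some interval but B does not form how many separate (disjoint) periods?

2

First set merges to 07:50-09:10, 10:10-10:30, 12:20-17:20.
A \ B = 07:50-09:10, 13:40-16:00.
That is 2 disjoint pieces.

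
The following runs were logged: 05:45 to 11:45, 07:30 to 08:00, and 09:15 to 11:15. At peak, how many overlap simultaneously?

Sweep endpoints in order; track running count of active intervals.
Peak of 2 reached at 07:30.

2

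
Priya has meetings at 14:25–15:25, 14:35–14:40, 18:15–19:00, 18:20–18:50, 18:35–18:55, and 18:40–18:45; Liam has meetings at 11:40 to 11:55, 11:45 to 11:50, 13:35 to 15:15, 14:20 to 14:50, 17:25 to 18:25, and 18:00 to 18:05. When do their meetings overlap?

14:25–15:15, 18:15–18:25

Merge the first list: 14:25–15:25, 18:15–19:00.
Merge the second list: 11:40–11:55, 13:35–15:15, 17:25–18:25.
14:25–15:25 overlaps B on 14:25–15:15.
18:15–19:00 overlaps B on 18:15–18:25.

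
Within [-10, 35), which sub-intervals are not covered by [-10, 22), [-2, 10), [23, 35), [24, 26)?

The merged coverage is [-10, 22), [23, 35).
Gaps within [-10, 35): [22, 23).

[22, 23)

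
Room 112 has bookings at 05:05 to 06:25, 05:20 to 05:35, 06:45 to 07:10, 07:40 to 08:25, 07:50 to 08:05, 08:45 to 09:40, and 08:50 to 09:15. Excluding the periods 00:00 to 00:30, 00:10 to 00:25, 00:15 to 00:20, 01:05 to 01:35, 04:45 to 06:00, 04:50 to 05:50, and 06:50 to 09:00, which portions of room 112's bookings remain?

A, merged: 05:05–06:25, 06:45–07:10, 07:40–08:25, 08:45–09:40.
B, merged: 00:00–00:30, 01:05–01:35, 04:45–06:00, 06:50–09:00.
05:05–06:25 with B removed leaves 06:00–06:25.
06:45–07:10 with B removed leaves 06:45–06:50.
07:40–08:25 lies entirely inside B → drops out.
08:45–09:40 with B removed leaves 09:00–09:40.

06:00–06:25, 06:45–06:50, 09:00–09:40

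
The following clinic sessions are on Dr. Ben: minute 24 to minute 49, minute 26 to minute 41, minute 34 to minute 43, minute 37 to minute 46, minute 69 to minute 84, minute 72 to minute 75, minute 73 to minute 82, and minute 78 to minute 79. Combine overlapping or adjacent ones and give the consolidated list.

minute 26 to minute 41 overlaps/touches minute 24 to minute 49 → extend to minute 24 to minute 49.
minute 34 to minute 43 overlaps/touches minute 24 to minute 49 → extend to minute 24 to minute 49.
minute 37 to minute 46 overlaps/touches minute 24 to minute 49 → extend to minute 24 to minute 49.
minute 69 to minute 84 is disjoint → start new block.
minute 72 to minute 75 overlaps/touches minute 69 to minute 84 → extend to minute 69 to minute 84.
minute 73 to minute 82 overlaps/touches minute 69 to minute 84 → extend to minute 69 to minute 84.
minute 78 to minute 79 overlaps/touches minute 69 to minute 84 → extend to minute 69 to minute 84.

minute 24 to minute 49, minute 69 to minute 84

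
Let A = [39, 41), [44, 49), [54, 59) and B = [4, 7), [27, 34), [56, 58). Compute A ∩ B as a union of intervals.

[39, 41) meets no B interval.
[44, 49) meets no B interval.
[54, 59) ∩ B → [56, 58).

[56, 58)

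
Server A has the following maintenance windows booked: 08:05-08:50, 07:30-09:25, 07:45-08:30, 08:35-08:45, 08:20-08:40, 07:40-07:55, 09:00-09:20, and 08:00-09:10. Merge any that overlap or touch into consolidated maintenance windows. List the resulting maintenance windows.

Sort by start: 07:30–09:25, 07:40–07:55, 07:45–08:30, 08:00–09:10, 08:05–08:50, 08:20–08:40, 08:35–08:45, 09:00–09:20.
07:40–07:55 overlaps/touches 07:30–09:25 → extend to 07:30–09:25.
07:45–08:30 overlaps/touches 07:30–09:25 → extend to 07:30–09:25.
08:00–09:10 overlaps/touches 07:30–09:25 → extend to 07:30–09:25.
08:05–08:50 overlaps/touches 07:30–09:25 → extend to 07:30–09:25.
08:20–08:40 overlaps/touches 07:30–09:25 → extend to 07:30–09:25.
08:35–08:45 overlaps/touches 07:30–09:25 → extend to 07:30–09:25.
09:00–09:20 overlaps/touches 07:30–09:25 → extend to 07:30–09:25.

07:30–09:25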